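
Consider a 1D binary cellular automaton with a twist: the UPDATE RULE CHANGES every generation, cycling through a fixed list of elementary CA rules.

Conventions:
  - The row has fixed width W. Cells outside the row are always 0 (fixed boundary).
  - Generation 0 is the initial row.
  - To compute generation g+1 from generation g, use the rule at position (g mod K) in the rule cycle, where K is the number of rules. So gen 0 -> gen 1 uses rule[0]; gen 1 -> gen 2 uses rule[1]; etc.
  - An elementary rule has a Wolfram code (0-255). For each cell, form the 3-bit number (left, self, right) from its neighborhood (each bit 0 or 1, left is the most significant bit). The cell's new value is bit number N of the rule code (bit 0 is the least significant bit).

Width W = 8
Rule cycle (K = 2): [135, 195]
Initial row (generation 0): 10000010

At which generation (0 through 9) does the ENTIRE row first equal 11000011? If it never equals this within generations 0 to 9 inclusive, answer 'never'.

Answer: 9

Derivation:
Gen 0: 10000010
Gen 1 (rule 135): 10111110
Gen 2 (rule 195): 00011110
Gen 3 (rule 135): 11101100
Gen 4 (rule 195): 01100101
Gen 5 (rule 135): 10001101
Gen 6 (rule 195): 00110100
Gen 7 (rule 135): 11000101
Gen 8 (rule 195): 01011000
Gen 9 (rule 135): 11000011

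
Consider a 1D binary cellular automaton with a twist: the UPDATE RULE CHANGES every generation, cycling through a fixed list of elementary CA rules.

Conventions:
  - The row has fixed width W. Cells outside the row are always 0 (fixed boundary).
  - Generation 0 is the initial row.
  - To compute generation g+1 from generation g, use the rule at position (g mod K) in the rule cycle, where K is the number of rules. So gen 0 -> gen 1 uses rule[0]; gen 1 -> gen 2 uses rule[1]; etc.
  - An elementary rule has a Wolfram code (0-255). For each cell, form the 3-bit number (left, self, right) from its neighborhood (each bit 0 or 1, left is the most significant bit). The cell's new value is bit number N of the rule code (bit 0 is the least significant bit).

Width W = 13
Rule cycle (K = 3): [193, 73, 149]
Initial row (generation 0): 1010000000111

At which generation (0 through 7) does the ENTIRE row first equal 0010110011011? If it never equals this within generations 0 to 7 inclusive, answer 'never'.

Gen 0: 1010000000111
Gen 1 (rule 193): 0000111110011
Gen 2 (rule 73): 1110100010011
Gen 3 (rule 149): 0100111011000
Gen 4 (rule 193): 0000011001011
Gen 5 (rule 73): 1111011000011
Gen 6 (rule 149): 0110000111000
Gen 7 (rule 193): 0010110011011

Answer: 7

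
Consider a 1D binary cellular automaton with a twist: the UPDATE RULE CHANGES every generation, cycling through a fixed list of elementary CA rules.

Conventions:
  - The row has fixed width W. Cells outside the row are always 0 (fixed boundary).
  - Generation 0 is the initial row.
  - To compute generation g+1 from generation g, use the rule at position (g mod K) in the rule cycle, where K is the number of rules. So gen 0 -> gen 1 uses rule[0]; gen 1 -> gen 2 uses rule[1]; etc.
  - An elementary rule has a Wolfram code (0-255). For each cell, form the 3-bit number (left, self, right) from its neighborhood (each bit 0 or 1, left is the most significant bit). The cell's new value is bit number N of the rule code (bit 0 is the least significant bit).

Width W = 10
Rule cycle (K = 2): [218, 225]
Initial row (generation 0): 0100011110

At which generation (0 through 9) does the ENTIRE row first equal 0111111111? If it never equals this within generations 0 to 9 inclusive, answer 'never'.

Gen 0: 0100011110
Gen 1 (rule 218): 1010111111
Gen 2 (rule 225): 0101011111
Gen 3 (rule 218): 1000011111
Gen 4 (rule 225): 0011001111
Gen 5 (rule 218): 0111111111
Gen 6 (rule 225): 0011111111
Gen 7 (rule 218): 0111111111
Gen 8 (rule 225): 0011111111
Gen 9 (rule 218): 0111111111

Answer: 5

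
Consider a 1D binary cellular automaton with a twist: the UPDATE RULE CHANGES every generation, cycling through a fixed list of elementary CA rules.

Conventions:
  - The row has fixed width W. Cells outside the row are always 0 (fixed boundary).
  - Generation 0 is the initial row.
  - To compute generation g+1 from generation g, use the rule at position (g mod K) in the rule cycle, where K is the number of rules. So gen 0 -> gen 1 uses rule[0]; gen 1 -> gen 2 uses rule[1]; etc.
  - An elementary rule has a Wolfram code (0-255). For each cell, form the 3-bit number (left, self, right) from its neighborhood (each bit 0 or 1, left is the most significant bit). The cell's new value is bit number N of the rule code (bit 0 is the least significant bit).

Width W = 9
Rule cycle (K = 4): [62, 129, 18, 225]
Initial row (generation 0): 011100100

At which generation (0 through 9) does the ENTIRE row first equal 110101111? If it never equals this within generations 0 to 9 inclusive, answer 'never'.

Answer: never

Derivation:
Gen 0: 011100100
Gen 1 (rule 62): 110011110
Gen 2 (rule 129): 000001100
Gen 3 (rule 18): 000010010
Gen 4 (rule 225): 111000000
Gen 5 (rule 62): 100100000
Gen 6 (rule 129): 000001111
Gen 7 (rule 18): 000010000
Gen 8 (rule 225): 111000111
Gen 9 (rule 62): 100101100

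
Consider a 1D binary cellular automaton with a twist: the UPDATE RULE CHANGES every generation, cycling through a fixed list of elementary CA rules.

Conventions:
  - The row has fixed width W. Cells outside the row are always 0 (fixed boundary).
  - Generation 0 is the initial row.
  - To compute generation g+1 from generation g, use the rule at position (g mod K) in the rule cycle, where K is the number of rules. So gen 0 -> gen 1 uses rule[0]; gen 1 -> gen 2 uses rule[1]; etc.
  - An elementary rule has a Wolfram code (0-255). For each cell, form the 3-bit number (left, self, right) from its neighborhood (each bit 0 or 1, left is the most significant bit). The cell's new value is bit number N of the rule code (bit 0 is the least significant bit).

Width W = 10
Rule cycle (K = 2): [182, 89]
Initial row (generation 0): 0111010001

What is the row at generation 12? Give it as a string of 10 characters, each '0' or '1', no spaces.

Answer: 0001000111

Derivation:
Gen 0: 0111010001
Gen 1 (rule 182): 1010111011
Gen 2 (rule 89): 0000101011
Gen 3 (rule 182): 0001111100
Gen 4 (rule 89): 1101000111
Gen 5 (rule 182): 0011101010
Gen 6 (rule 89): 1010100001
Gen 7 (rule 182): 1111110011
Gen 8 (rule 89): 1000011011
Gen 9 (rule 182): 1100100100
Gen 10 (rule 89): 1110010011
Gen 11 (rule 182): 0101111100
Gen 12 (rule 89): 0001000111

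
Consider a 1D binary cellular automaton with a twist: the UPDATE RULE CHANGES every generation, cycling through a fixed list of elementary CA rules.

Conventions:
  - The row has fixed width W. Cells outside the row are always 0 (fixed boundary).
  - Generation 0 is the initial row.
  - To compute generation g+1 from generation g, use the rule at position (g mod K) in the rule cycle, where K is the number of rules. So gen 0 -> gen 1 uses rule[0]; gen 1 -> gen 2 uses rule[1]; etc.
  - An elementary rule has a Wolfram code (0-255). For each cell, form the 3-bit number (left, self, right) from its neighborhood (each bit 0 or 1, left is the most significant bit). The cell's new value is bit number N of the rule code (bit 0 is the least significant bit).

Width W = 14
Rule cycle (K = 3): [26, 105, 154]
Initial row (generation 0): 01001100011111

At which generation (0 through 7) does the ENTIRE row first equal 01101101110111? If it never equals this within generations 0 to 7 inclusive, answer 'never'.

Gen 0: 01001100011111
Gen 1 (rule 26): 10111010110000
Gen 2 (rule 105): 01101101110111
Gen 3 (rule 154): 11001001100110
Gen 4 (rule 26): 10110111011101
Gen 5 (rule 105): 01111101110110
Gen 6 (rule 154): 11111001100101
Gen 7 (rule 26): 10000111011000

Answer: 2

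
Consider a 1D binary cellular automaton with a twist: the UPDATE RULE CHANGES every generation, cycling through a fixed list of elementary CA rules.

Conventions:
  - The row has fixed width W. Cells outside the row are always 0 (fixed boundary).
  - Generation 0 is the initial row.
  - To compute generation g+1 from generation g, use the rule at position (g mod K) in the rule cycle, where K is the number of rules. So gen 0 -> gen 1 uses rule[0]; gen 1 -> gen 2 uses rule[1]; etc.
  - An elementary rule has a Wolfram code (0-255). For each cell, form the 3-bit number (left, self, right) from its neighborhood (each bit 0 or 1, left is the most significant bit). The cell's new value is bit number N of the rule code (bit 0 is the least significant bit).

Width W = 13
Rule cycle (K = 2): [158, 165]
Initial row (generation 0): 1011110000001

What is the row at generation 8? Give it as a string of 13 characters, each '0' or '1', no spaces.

Answer: 0100011111100

Derivation:
Gen 0: 1011110000001
Gen 1 (rule 158): 1011101000011
Gen 2 (rule 165): 1101011011000
Gen 3 (rule 158): 1001010010100
Gen 4 (rule 165): 1001110011101
Gen 5 (rule 158): 1111101111001
Gen 6 (rule 165): 0111010110001
Gen 7 (rule 158): 1110010101011
Gen 8 (rule 165): 0100011111100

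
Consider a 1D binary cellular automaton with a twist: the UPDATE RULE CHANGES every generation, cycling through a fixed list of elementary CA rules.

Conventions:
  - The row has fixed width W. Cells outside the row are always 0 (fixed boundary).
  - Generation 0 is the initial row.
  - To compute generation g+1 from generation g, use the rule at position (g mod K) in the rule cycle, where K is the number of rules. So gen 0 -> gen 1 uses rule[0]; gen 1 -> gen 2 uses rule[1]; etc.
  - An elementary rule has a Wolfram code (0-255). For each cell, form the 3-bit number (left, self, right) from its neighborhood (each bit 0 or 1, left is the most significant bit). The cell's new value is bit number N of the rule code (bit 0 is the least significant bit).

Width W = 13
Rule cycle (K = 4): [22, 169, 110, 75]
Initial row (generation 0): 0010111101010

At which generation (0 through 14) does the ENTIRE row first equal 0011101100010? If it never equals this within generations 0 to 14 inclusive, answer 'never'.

Gen 0: 0010111101010
Gen 1 (rule 22): 0110000001011
Gen 2 (rule 169): 0100111100110
Gen 3 (rule 110): 1101100101110
Gen 4 (rule 75): 1101101001010
Gen 5 (rule 22): 0000001111011
Gen 6 (rule 169): 1111101110110
Gen 7 (rule 110): 1000111011110
Gen 8 (rule 75): 0011101010010
Gen 9 (rule 22): 0100001011111
Gen 10 (rule 169): 0001100111110
Gen 11 (rule 110): 0011101100010
Gen 12 (rule 75): 1110101101100
Gen 13 (rule 22): 0000100000010
Gen 14 (rule 169): 1110001111000

Answer: 11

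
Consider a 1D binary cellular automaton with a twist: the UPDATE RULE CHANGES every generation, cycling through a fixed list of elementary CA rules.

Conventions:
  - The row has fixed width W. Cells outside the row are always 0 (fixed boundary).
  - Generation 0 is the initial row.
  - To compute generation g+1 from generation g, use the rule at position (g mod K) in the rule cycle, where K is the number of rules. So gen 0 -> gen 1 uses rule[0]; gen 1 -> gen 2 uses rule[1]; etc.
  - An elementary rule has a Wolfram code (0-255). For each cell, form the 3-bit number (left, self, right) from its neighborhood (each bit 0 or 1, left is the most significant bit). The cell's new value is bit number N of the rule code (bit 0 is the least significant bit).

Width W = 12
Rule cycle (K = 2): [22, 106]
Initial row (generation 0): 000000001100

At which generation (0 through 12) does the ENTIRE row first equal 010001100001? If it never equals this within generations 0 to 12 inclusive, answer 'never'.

Gen 0: 000000001100
Gen 1 (rule 22): 000000010010
Gen 2 (rule 106): 000000100100
Gen 3 (rule 22): 000001111110
Gen 4 (rule 106): 000011000010
Gen 5 (rule 22): 000100100111
Gen 6 (rule 106): 001001001101
Gen 7 (rule 22): 011111110001
Gen 8 (rule 106): 110000010010
Gen 9 (rule 22): 001000111111
Gen 10 (rule 106): 010001100001
Gen 11 (rule 22): 111010010011
Gen 12 (rule 106): 101100100111

Answer: 10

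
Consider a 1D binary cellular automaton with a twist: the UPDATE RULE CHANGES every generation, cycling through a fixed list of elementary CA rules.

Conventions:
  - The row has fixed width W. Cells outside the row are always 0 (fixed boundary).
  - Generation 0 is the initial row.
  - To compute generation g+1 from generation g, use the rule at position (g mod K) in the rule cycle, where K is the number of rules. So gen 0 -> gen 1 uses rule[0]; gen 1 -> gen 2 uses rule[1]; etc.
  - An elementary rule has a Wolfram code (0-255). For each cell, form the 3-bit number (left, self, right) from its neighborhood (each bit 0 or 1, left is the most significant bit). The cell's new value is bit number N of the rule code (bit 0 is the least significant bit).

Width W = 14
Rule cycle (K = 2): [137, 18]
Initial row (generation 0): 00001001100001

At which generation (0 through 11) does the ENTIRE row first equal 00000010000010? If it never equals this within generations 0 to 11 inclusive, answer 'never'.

Gen 0: 00001001100001
Gen 1 (rule 137): 11100001001100
Gen 2 (rule 18): 00010010110010
Gen 3 (rule 137): 11000000100000
Gen 4 (rule 18): 00100001010000
Gen 5 (rule 137): 10001100000111
Gen 6 (rule 18): 01010010001000
Gen 7 (rule 137): 00000000100011
Gen 8 (rule 18): 00000001010100
Gen 9 (rule 137): 11111100000001
Gen 10 (rule 18): 00000010000010
Gen 11 (rule 137): 11111000111000

Answer: 10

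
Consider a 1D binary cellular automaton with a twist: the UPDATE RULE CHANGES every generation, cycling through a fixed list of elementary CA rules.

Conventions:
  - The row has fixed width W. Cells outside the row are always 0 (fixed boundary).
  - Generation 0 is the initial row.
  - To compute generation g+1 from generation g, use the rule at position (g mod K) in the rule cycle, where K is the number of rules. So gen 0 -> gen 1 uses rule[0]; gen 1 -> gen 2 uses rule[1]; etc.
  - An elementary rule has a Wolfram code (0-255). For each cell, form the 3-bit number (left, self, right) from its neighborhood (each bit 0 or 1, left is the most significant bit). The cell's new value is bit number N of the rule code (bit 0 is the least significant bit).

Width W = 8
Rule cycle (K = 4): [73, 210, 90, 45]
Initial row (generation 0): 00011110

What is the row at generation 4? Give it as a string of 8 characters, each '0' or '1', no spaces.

Answer: 11100001

Derivation:
Gen 0: 00011110
Gen 1 (rule 73): 11010010
Gen 2 (rule 210): 01001101
Gen 3 (rule 90): 10111100
Gen 4 (rule 45): 11100001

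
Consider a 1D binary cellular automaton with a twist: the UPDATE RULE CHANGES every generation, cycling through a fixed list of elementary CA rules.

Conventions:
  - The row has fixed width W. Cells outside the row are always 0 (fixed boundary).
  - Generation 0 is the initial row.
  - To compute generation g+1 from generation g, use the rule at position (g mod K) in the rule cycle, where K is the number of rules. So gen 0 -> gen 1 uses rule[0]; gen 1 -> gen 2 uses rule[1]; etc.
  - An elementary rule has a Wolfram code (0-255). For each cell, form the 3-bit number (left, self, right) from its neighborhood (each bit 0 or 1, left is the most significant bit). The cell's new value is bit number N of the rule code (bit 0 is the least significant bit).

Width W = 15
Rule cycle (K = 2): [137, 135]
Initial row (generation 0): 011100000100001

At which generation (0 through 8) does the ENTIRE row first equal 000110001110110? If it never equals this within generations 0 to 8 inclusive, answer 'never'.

Answer: 8

Derivation:
Gen 0: 011100000100001
Gen 1 (rule 137): 011001110001100
Gen 2 (rule 135): 100010100110001
Gen 3 (rule 137): 001000000100100
Gen 4 (rule 135): 111011111101101
Gen 5 (rule 137): 110011111001000
Gen 6 (rule 135): 000101110011011
Gen 7 (rule 137): 110001100010010
Gen 8 (rule 135): 000110001110110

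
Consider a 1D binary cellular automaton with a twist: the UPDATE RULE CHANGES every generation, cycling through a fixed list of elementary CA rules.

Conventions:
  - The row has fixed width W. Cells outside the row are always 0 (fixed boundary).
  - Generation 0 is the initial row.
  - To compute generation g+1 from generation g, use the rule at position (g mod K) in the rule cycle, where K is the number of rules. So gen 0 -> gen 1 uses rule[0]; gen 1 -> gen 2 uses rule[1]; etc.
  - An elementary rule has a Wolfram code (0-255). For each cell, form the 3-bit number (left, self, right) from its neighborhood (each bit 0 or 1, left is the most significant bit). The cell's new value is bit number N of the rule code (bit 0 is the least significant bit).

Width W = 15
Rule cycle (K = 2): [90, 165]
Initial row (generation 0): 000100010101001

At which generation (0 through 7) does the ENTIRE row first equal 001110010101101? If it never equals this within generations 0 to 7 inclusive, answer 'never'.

Gen 0: 000100010101001
Gen 1 (rule 90): 001010100000110
Gen 2 (rule 165): 101111101110000
Gen 3 (rule 90): 001000101011000
Gen 4 (rule 165): 101010111100011
Gen 5 (rule 90): 000000100110111
Gen 6 (rule 165): 111110100001010
Gen 7 (rule 90): 100010010010001

Answer: never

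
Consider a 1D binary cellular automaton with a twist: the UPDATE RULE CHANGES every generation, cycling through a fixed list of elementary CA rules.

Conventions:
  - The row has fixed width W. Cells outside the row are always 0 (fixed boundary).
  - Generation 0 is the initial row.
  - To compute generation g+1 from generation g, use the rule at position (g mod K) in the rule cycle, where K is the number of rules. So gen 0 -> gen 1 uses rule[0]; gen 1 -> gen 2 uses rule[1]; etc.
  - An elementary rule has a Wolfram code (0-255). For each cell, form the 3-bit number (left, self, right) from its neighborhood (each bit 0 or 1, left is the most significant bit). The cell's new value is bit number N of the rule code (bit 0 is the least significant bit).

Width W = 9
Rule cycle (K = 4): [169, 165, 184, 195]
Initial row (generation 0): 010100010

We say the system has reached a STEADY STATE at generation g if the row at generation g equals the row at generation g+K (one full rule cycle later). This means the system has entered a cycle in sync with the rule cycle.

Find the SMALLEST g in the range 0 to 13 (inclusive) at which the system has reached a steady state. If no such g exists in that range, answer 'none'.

Gen 0: 010100010
Gen 1 (rule 169): 001001000
Gen 2 (rule 165): 101001011
Gen 3 (rule 184): 010100110
Gen 4 (rule 195): 100001010
Gen 5 (rule 169): 001100100
Gen 6 (rule 165): 100000101
Gen 7 (rule 184): 010000010
Gen 8 (rule 195): 100111100
Gen 9 (rule 169): 000111001
Gen 10 (rule 165): 110010001
Gen 11 (rule 184): 101001000
Gen 12 (rule 195): 000010011
Gen 13 (rule 169): 111000010
Gen 14 (rule 165): 010011010
Gen 15 (rule 184): 001010101
Gen 16 (rule 195): 110000000
Gen 17 (rule 169): 100111111

Answer: none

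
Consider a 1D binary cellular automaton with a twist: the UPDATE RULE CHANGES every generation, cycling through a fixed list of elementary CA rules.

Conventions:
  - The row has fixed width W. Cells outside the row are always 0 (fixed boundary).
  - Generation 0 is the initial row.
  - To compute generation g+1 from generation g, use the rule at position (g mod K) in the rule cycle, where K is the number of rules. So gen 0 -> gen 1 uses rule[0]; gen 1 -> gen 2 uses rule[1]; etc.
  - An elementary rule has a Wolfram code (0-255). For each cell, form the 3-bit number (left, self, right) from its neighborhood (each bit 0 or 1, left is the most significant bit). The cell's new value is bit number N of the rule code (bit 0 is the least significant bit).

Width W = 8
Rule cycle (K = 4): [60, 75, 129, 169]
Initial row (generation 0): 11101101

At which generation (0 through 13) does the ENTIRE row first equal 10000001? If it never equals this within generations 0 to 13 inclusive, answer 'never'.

Gen 0: 11101101
Gen 1 (rule 60): 10011011
Gen 2 (rule 75): 00111011
Gen 3 (rule 129): 10010000
Gen 4 (rule 169): 00000111
Gen 5 (rule 60): 00000100
Gen 6 (rule 75): 11111001
Gen 7 (rule 129): 01110000
Gen 8 (rule 169): 01100111
Gen 9 (rule 60): 01010100
Gen 10 (rule 75): 10000001
Gen 11 (rule 129): 00111100
Gen 12 (rule 169): 10111001
Gen 13 (rule 60): 11100101

Answer: 10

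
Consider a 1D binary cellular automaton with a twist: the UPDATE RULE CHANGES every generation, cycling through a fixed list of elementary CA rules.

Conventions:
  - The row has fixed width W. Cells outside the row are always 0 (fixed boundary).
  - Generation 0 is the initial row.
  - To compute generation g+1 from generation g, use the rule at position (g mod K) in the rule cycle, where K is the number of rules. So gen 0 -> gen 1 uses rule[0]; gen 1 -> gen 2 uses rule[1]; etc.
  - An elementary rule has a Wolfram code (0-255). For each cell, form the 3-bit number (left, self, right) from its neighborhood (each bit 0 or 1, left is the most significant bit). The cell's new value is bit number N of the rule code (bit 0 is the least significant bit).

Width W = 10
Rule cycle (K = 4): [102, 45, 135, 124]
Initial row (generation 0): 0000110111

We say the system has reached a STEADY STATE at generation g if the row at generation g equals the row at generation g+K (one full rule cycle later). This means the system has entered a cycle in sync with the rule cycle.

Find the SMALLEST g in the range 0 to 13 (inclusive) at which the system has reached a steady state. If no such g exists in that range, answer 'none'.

Gen 0: 0000110111
Gen 1 (rule 102): 0001011001
Gen 2 (rule 45): 1101110001
Gen 3 (rule 135): 0000100111
Gen 4 (rule 124): 0000110101
Gen 5 (rule 102): 0001011111
Gen 6 (rule 45): 1101110000
Gen 7 (rule 135): 0000100111
Gen 8 (rule 124): 0000110101
Gen 9 (rule 102): 0001011111
Gen 10 (rule 45): 1101110000
Gen 11 (rule 135): 0000100111
Gen 12 (rule 124): 0000110101
Gen 13 (rule 102): 0001011111
Gen 14 (rule 45): 1101110000
Gen 15 (rule 135): 0000100111
Gen 16 (rule 124): 0000110101
Gen 17 (rule 102): 0001011111

Answer: 3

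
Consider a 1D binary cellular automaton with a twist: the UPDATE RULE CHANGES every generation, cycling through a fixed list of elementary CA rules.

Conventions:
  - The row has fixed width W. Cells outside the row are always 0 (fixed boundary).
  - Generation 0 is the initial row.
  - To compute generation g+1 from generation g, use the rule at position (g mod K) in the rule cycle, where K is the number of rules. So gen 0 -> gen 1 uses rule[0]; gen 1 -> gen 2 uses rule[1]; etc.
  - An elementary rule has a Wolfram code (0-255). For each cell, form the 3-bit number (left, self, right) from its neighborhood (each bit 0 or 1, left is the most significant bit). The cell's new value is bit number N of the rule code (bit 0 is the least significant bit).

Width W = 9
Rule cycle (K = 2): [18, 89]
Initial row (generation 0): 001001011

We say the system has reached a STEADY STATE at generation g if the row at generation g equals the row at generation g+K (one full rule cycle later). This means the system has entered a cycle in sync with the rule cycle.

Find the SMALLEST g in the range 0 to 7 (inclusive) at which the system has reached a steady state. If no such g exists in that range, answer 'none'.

Gen 0: 001001011
Gen 1 (rule 18): 010110000
Gen 2 (rule 89): 000111111
Gen 3 (rule 18): 001000000
Gen 4 (rule 89): 100111111
Gen 5 (rule 18): 011000000
Gen 6 (rule 89): 011111111
Gen 7 (rule 18): 100000000
Gen 8 (rule 89): 011111111
Gen 9 (rule 18): 100000000

Answer: 6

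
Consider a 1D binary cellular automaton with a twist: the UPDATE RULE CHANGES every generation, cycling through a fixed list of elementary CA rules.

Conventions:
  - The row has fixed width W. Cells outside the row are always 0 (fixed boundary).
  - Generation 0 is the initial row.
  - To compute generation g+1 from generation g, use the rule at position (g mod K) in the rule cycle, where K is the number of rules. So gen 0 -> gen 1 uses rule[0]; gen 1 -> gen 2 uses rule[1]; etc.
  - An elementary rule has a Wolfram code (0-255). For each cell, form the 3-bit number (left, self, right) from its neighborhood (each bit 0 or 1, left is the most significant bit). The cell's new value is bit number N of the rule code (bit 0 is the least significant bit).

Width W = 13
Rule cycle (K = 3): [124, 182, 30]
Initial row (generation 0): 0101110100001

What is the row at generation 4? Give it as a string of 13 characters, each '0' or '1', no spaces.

Gen 0: 0101110100001
Gen 1 (rule 124): 0111011110001
Gen 2 (rule 182): 1010101101011
Gen 3 (rule 30): 1010101001010
Gen 4 (rule 124): 1111111101111

Answer: 1111111101111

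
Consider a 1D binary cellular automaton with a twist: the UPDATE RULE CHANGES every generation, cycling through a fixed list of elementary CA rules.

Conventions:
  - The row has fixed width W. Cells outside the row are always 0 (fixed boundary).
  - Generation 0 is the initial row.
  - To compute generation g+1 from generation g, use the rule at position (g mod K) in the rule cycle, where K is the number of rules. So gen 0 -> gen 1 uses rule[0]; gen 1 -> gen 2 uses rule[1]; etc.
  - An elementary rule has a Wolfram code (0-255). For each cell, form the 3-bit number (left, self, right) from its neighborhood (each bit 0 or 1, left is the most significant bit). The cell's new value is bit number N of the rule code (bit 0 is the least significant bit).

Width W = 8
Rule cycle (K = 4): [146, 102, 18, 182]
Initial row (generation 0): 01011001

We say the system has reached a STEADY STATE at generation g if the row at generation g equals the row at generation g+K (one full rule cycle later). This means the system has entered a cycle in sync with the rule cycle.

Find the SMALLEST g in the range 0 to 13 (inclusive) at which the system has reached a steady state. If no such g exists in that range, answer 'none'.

Gen 0: 01011001
Gen 1 (rule 146): 10000110
Gen 2 (rule 102): 10001010
Gen 3 (rule 18): 01010001
Gen 4 (rule 182): 11111011
Gen 5 (rule 146): 01110000
Gen 6 (rule 102): 10010000
Gen 7 (rule 18): 01101000
Gen 8 (rule 182): 10011100
Gen 9 (rule 146): 01101010
Gen 10 (rule 102): 10111110
Gen 11 (rule 18): 00000001
Gen 12 (rule 182): 00000011
Gen 13 (rule 146): 00000100
Gen 14 (rule 102): 00001100
Gen 15 (rule 18): 00010010
Gen 16 (rule 182): 00111111
Gen 17 (rule 146): 01011110

Answer: none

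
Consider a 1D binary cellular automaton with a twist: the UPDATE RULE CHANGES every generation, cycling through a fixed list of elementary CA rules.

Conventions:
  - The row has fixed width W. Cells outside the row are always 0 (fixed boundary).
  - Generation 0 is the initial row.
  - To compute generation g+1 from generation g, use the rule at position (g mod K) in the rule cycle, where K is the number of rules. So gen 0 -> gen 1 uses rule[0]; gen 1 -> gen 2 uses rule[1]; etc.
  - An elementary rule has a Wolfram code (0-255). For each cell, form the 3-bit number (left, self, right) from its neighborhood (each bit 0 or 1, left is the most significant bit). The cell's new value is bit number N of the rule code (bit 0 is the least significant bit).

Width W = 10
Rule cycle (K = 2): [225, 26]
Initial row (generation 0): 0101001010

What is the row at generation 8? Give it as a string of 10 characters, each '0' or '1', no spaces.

Answer: 0101001010

Derivation:
Gen 0: 0101001010
Gen 1 (rule 225): 0010000100
Gen 2 (rule 26): 0101001010
Gen 3 (rule 225): 0010000100
Gen 4 (rule 26): 0101001010
Gen 5 (rule 225): 0010000100
Gen 6 (rule 26): 0101001010
Gen 7 (rule 225): 0010000100
Gen 8 (rule 26): 0101001010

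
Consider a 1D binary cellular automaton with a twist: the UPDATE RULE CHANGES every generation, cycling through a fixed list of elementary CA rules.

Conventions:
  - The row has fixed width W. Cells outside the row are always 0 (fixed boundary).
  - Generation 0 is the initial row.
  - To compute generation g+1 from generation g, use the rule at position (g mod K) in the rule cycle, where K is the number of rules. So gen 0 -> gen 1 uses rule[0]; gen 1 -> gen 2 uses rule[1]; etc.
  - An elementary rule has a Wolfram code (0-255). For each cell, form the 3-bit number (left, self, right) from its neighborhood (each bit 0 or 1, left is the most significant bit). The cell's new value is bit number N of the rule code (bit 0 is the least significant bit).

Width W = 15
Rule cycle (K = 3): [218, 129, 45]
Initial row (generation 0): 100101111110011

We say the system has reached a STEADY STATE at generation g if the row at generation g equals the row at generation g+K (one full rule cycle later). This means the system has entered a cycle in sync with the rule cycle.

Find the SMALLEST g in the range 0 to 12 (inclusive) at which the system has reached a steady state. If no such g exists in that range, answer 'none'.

Gen 0: 100101111110011
Gen 1 (rule 218): 011001111111111
Gen 2 (rule 129): 000000111111110
Gen 3 (rule 45): 111110100000000
Gen 4 (rule 218): 111110010000000
Gen 5 (rule 129): 011100000111111
Gen 6 (rule 45): 010001110100000
Gen 7 (rule 218): 101011110010000
Gen 8 (rule 129): 000001100000111
Gen 9 (rule 45): 111101001110100
Gen 10 (rule 218): 111100111110010
Gen 11 (rule 129): 011000011100000
Gen 12 (rule 45): 010011010001111
Gen 13 (rule 218): 101111001011111
Gen 14 (rule 129): 000110000001110
Gen 15 (rule 45): 110100111101000

Answer: none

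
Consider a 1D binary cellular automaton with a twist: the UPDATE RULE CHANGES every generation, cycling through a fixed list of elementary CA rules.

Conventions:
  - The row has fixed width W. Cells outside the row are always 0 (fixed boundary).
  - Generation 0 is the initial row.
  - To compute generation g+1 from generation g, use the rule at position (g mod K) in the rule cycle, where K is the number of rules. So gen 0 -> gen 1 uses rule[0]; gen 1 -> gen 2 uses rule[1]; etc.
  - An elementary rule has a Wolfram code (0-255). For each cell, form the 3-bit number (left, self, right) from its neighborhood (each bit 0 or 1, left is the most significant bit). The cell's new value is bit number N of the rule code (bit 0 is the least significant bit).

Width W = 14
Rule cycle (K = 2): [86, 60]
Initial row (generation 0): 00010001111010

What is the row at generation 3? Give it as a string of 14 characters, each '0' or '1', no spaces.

Answer: 01111001110011

Derivation:
Gen 0: 00010001111010
Gen 1 (rule 86): 00111010001011
Gen 2 (rule 60): 00100111001110
Gen 3 (rule 86): 01111001110011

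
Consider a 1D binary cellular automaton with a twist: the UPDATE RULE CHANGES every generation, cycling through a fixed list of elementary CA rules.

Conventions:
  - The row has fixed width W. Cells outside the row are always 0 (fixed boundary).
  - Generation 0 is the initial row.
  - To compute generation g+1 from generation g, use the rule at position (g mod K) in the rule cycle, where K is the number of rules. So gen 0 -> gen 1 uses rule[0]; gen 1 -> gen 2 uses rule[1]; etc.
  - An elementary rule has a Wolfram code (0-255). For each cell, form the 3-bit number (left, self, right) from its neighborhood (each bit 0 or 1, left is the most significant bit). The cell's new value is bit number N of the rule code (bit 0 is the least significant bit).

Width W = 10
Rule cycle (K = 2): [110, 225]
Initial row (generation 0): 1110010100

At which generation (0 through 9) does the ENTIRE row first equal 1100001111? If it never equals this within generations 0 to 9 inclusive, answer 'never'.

Gen 0: 1110010100
Gen 1 (rule 110): 1010111100
Gen 2 (rule 225): 0101011101
Gen 3 (rule 110): 1111110111
Gen 4 (rule 225): 0111111011
Gen 5 (rule 110): 1100001111
Gen 6 (rule 225): 0101100111
Gen 7 (rule 110): 1111101101
Gen 8 (rule 225): 0111110110
Gen 9 (rule 110): 1100011110

Answer: 5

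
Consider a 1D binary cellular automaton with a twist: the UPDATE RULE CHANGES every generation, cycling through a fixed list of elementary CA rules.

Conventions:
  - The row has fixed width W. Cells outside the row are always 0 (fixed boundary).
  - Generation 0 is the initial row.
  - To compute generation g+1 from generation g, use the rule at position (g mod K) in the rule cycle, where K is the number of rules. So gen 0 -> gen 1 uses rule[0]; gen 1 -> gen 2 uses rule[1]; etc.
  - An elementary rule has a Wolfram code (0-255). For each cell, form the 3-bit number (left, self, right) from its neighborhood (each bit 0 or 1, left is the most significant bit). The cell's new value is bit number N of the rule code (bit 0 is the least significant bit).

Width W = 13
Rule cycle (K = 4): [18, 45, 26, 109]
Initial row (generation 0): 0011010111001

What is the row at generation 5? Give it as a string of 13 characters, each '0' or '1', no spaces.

Answer: 0110000000001

Derivation:
Gen 0: 0011010111001
Gen 1 (rule 18): 0100000000110
Gen 2 (rule 45): 0101111110100
Gen 3 (rule 26): 1001000000010
Gen 4 (rule 109): 1001011111010
Gen 5 (rule 18): 0110000000001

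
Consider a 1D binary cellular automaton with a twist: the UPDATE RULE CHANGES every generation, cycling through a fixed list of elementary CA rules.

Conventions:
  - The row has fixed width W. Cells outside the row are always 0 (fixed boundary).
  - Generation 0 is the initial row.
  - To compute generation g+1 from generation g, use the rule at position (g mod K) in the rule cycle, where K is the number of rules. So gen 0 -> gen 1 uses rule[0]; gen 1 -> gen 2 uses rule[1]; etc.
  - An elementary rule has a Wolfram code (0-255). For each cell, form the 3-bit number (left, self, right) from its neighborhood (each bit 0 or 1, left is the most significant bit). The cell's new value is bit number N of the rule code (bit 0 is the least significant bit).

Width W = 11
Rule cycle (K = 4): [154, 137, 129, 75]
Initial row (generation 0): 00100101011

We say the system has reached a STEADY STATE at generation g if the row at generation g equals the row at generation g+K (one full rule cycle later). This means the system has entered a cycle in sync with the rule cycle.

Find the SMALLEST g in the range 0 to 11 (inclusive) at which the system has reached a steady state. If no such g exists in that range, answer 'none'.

Gen 0: 00100101011
Gen 1 (rule 154): 01011000010
Gen 2 (rule 137): 00010011000
Gen 3 (rule 129): 11000000011
Gen 4 (rule 75): 11011111111
Gen 5 (rule 154): 10011111110
Gen 6 (rule 137): 00011111100
Gen 7 (rule 129): 11001111001
Gen 8 (rule 75): 11011001010
Gen 9 (rule 154): 10010110001
Gen 10 (rule 137): 00000100100
Gen 11 (rule 129): 11110000001
Gen 12 (rule 75): 10010111110
Gen 13 (rule 154): 01100111101
Gen 14 (rule 137): 01000111000
Gen 15 (rule 129): 00010010011

Answer: none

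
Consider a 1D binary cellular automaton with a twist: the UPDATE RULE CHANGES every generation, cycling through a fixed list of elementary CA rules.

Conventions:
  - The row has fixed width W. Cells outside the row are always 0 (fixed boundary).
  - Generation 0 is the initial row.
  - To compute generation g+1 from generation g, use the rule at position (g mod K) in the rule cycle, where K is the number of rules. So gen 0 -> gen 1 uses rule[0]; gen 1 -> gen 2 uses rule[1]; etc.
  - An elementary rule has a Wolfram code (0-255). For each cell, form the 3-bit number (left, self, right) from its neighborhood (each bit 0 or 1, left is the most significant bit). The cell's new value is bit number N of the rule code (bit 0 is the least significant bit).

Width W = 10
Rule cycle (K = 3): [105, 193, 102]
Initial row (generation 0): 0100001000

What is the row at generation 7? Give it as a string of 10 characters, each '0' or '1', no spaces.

Gen 0: 0100001000
Gen 1 (rule 105): 0001100011
Gen 2 (rule 193): 1100101001
Gen 3 (rule 102): 0101111011
Gen 4 (rule 105): 0011001111
Gen 5 (rule 193): 1001000111
Gen 6 (rule 102): 1011001001
Gen 7 (rule 105): 0111000000

Answer: 0111000000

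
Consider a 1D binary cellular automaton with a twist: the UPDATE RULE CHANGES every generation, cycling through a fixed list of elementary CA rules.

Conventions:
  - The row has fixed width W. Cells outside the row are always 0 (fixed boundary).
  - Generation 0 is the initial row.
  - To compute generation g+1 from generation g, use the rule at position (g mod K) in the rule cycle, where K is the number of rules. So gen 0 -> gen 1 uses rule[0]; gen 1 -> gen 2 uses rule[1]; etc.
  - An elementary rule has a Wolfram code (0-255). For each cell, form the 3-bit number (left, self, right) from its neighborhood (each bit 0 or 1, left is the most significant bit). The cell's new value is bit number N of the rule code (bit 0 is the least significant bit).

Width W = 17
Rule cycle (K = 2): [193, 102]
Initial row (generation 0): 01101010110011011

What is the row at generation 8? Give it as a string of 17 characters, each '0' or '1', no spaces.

Gen 0: 01101010110011011
Gen 1 (rule 193): 00100000010001001
Gen 2 (rule 102): 01100000110011011
Gen 3 (rule 193): 00101110010001001
Gen 4 (rule 102): 01110010110011011
Gen 5 (rule 193): 00110000010001001
Gen 6 (rule 102): 01010000110011011
Gen 7 (rule 193): 00000110010001001
Gen 8 (rule 102): 00001010110011011

Answer: 00001010110011011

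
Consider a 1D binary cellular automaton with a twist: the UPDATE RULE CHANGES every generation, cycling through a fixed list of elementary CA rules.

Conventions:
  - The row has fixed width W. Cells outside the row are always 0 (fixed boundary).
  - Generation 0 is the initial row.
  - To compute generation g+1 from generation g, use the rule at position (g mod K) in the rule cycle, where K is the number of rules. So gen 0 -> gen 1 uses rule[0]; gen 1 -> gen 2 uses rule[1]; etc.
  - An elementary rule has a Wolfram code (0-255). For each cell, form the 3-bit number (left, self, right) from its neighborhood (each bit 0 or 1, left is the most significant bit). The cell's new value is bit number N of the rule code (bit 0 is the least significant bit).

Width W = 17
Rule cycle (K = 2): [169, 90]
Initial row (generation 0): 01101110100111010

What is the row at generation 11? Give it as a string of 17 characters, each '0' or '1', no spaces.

Gen 0: 01101110100111010
Gen 1 (rule 169): 01011101000110100
Gen 2 (rule 90): 10010100101110010
Gen 3 (rule 169): 00001000011100000
Gen 4 (rule 90): 00010100110110000
Gen 5 (rule 169): 11001000101100111
Gen 6 (rule 90): 11110101001111101
Gen 7 (rule 169): 11101010001111010
Gen 8 (rule 90): 10100001011001001
Gen 9 (rule 169): 01001100110000000
Gen 10 (rule 90): 10111111111000000
Gen 11 (rule 169): 01111111110011111

Answer: 01111111110011111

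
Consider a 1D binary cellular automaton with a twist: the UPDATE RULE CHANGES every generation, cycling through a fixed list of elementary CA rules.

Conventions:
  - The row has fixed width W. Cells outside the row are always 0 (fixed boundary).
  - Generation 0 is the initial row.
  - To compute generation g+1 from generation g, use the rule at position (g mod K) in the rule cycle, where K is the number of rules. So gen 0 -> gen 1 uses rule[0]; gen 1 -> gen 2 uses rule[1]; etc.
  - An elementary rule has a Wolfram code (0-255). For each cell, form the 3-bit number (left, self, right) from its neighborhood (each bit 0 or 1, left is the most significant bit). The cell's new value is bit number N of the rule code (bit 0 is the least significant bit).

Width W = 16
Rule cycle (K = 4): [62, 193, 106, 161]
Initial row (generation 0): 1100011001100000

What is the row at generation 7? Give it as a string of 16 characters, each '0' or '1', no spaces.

Answer: 0000100111100111

Derivation:
Gen 0: 1100011001100000
Gen 1 (rule 62): 1010110111010000
Gen 2 (rule 193): 0000010011000111
Gen 3 (rule 106): 0000100111001101
Gen 4 (rule 161): 1110000010000010
Gen 5 (rule 62): 1001000111000111
Gen 6 (rule 193): 0000010011010011
Gen 7 (rule 106): 0000100111100111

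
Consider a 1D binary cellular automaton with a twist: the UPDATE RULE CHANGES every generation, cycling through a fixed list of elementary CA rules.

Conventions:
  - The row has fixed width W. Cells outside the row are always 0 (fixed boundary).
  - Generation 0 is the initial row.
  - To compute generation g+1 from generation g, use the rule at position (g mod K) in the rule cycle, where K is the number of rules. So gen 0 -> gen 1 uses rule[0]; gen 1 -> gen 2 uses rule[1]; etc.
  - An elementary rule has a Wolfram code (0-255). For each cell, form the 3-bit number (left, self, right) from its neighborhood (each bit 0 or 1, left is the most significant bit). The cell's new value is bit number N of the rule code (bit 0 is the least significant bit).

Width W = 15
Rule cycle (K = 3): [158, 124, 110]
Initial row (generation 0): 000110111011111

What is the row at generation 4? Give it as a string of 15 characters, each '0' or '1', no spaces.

Gen 0: 000110111011111
Gen 1 (rule 158): 001100110011110
Gen 2 (rule 124): 001110111010011
Gen 3 (rule 110): 011011101110111
Gen 4 (rule 158): 110011001100110

Answer: 110011001100110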